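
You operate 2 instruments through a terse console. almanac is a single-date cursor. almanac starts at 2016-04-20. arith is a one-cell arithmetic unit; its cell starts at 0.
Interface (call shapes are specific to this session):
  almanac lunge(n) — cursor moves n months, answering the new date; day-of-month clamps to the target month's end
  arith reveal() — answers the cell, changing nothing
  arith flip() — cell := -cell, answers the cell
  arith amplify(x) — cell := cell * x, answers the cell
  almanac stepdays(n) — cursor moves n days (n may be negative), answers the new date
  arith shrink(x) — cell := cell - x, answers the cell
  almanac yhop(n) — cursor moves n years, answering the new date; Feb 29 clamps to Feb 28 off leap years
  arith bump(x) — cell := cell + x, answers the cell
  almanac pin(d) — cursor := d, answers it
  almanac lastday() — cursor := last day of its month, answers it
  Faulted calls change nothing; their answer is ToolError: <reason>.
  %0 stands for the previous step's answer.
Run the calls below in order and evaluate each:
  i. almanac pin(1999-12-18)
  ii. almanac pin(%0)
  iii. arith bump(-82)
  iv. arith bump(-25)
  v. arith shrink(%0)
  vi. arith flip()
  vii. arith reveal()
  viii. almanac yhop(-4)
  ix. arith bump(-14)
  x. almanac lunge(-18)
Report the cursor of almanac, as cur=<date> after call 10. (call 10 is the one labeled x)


Answer: cur=1994-06-18

Derivation:
I use almanac pin(d: 1999-12-18), giving 1999-12-18.
I invoke almanac pin(d: %0), which returns 1999-12-18.
Calling arith bump(x: -82), and get -82.
Invoking arith bump(x: -25), yielding -107.
Invoking arith shrink(x: %0), and see 0.
Now I run arith flip, giving 0.
Next I call arith reveal(): 0.
Then almanac yhop(n: -4), and observe 1995-12-18.
I use arith bump(x: -14), and observe -14.
Next I call almanac lunge(n: -18), giving 1994-06-18.


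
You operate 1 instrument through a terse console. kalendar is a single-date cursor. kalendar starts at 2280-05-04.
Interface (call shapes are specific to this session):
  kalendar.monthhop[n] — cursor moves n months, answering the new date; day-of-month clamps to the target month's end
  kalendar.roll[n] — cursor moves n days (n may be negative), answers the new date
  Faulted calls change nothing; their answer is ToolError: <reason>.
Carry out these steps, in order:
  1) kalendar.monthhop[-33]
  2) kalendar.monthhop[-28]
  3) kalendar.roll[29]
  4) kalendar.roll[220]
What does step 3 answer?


Answer: 2275-05-03

Derivation:
$ monthhop n='-33'
  2277-08-04
$ monthhop n='-28'
  2275-04-04
$ roll n='29'
  2275-05-03
$ roll n='220'
  2275-12-09


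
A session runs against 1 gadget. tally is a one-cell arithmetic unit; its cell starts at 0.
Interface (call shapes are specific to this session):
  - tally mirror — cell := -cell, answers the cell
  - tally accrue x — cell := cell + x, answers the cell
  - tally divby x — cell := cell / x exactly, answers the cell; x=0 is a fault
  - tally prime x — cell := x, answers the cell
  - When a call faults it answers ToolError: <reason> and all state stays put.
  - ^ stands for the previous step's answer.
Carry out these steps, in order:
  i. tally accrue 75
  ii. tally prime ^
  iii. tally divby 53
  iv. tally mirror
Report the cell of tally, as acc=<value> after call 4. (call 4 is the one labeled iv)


Answer: acc=-75/53

Derivation:
>> tally accrue(75)
<< 75
>> tally prime(^)
<< 75
>> tally divby(53)
<< 75/53
>> tally mirror()
<< -75/53


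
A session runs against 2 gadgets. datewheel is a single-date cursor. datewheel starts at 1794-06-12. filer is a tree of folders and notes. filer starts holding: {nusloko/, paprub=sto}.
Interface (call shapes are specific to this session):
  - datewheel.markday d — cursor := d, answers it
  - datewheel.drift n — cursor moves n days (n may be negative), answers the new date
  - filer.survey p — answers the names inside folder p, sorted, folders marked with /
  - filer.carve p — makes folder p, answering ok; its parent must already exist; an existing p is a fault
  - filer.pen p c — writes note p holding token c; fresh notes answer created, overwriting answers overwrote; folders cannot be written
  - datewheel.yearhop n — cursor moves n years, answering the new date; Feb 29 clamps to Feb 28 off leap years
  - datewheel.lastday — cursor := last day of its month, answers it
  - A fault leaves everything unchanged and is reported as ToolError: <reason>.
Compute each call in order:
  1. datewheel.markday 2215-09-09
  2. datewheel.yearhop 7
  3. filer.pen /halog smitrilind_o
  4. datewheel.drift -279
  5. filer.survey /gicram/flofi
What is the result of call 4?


-> datewheel.markday(d: 2215-09-09)
<- 2215-09-09
-> datewheel.yearhop(n: 7)
<- 2222-09-09
-> filer.pen(p: /halog, c: smitrilind_o)
<- created
-> datewheel.drift(n: -279)
<- 2221-12-04
-> filer.survey(p: /gicram/flofi)
<- ToolError: not found

Answer: 2221-12-04


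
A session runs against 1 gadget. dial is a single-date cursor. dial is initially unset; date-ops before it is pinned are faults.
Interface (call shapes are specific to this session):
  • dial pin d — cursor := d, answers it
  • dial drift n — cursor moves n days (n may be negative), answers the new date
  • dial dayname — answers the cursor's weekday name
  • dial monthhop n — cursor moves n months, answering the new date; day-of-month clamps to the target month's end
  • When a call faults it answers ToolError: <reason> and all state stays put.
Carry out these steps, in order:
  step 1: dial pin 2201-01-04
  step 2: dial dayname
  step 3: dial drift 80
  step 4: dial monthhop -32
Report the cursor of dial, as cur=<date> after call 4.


>> dial pin(d→2201-01-04)
<< 2201-01-04
>> dial dayname()
<< Sunday
>> dial drift(n→80)
<< 2201-03-25
>> dial monthhop(n→-32)
<< 2198-07-25

Answer: cur=2198-07-25


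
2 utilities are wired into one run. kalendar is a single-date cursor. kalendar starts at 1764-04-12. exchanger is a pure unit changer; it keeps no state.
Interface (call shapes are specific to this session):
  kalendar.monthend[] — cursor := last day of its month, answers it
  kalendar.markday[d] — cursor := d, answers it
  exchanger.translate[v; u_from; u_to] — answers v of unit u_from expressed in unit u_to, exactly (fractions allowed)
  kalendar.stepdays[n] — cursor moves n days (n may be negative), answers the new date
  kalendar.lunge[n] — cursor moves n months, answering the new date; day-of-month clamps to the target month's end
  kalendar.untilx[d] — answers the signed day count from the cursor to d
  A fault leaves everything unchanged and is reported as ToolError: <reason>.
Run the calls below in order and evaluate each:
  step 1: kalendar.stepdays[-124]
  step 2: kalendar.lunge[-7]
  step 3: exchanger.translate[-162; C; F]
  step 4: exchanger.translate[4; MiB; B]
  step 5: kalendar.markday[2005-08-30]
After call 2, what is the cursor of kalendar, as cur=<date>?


CALL kalendar.stepdays[n: -124]
RET  1763-12-10
CALL kalendar.lunge[n: -7]
RET  1763-05-10
CALL exchanger.translate[v: -162; u_from: C; u_to: F]
RET  -1298/5
CALL exchanger.translate[v: 4; u_from: MiB; u_to: B]
RET  4194304
CALL kalendar.markday[d: 2005-08-30]
RET  2005-08-30

Answer: cur=1763-05-10


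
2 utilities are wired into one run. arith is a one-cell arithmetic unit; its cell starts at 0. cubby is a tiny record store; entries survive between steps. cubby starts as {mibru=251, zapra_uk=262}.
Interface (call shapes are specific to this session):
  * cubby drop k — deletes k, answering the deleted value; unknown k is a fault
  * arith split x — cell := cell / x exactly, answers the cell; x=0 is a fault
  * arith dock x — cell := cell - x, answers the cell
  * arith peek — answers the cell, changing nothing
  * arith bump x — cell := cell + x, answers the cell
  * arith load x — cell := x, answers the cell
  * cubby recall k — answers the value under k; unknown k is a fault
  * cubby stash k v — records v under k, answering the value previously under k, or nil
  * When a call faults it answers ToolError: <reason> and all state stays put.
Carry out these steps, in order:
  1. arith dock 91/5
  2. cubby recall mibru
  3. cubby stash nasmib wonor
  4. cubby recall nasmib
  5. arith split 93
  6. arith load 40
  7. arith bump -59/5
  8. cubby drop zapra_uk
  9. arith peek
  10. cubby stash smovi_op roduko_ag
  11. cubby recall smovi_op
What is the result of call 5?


I call arith dock passing x='91/5', and observe -91/5.
I invoke cubby recall passing k='mibru', — result: 251.
I call cubby stash passing k='nasmib', v='wonor', → nil.
I invoke cubby recall passing k='nasmib', and get wonor.
I use arith split passing x='93', which returns -91/465.
I use arith load passing x='40', and see 40.
Calling arith bump passing x='-59/5', which returns 141/5.
I invoke cubby drop passing k='zapra_uk', and observe 262.
I try arith peek(), yielding 141/5.
Using cubby stash passing k='smovi_op', v='roduko_ag', — result: nil.
I use cubby recall passing k='smovi_op', yielding roduko_ag.

Answer: -91/465


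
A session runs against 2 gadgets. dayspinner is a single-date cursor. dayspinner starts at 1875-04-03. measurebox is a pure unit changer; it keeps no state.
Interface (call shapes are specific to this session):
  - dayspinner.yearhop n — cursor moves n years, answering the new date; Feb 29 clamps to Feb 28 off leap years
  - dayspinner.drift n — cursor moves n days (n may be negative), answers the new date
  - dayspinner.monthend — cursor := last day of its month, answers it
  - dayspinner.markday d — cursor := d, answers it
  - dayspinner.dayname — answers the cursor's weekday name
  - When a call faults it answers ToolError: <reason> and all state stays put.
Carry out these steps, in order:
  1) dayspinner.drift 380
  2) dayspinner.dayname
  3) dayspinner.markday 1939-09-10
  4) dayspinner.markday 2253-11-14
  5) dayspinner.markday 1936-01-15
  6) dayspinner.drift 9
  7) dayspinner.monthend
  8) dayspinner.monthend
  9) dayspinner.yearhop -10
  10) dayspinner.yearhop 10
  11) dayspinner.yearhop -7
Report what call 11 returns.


Answer: 1929-01-31

Derivation:
==> dayspinner.drift(380)
<== 1876-04-17
==> dayspinner.dayname()
<== Monday
==> dayspinner.markday(1939-09-10)
<== 1939-09-10
==> dayspinner.markday(2253-11-14)
<== 2253-11-14
==> dayspinner.markday(1936-01-15)
<== 1936-01-15
==> dayspinner.drift(9)
<== 1936-01-24
==> dayspinner.monthend()
<== 1936-01-31
==> dayspinner.monthend()
<== 1936-01-31
==> dayspinner.yearhop(-10)
<== 1926-01-31
==> dayspinner.yearhop(10)
<== 1936-01-31
==> dayspinner.yearhop(-7)
<== 1929-01-31


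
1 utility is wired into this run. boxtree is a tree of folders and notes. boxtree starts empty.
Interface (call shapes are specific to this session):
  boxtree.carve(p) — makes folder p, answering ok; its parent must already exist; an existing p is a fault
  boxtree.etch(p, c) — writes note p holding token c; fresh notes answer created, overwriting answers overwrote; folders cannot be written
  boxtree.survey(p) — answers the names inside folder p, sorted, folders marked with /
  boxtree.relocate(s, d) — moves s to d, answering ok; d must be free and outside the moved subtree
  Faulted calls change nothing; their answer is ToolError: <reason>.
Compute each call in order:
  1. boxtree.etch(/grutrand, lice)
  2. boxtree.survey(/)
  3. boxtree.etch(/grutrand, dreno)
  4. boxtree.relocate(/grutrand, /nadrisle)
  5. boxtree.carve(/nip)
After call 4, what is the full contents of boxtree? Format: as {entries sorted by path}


Answer: {nadrisle=dreno}

Derivation:
I invoke boxtree.etch on p→/grutrand, c→lice, → created.
I call boxtree.survey on p→/, and see [grutrand].
Next I call boxtree.etch on p→/grutrand, c→dreno: overwrote.
Next I call boxtree.relocate on s→/grutrand, d→/nadrisle, giving ok.
Invoking boxtree.carve on p→/nip, → ok.


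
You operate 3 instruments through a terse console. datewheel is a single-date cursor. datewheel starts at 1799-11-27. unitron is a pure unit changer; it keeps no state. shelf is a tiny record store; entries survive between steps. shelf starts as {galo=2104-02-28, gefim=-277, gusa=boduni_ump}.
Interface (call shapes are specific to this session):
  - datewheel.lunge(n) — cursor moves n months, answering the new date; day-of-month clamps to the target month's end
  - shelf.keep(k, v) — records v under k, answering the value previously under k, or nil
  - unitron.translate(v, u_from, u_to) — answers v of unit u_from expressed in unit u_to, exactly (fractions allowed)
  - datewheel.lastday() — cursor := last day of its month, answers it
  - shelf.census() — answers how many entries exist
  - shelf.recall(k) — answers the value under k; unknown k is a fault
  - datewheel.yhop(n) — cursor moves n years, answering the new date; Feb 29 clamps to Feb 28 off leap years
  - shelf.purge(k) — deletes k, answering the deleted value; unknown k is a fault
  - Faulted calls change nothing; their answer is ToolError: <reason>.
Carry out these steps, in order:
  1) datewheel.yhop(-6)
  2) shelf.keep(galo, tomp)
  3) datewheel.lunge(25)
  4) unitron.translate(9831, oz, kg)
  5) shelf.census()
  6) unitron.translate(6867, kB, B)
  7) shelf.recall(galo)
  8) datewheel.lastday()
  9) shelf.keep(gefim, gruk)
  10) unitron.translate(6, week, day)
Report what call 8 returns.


Answer: 1795-12-31

Derivation:
CALL datewheel.yhop[-6]
RET  1793-11-27
CALL shelf.keep[galo; tomp]
RET  2104-02-28
CALL datewheel.lunge[25]
RET  1795-12-27
CALL unitron.translate[9831; oz; kg]
RET  445926658947/1600000000
CALL shelf.census[]
RET  3
CALL unitron.translate[6867; kB; B]
RET  6867000
CALL shelf.recall[galo]
RET  tomp
CALL datewheel.lastday[]
RET  1795-12-31
CALL shelf.keep[gefim; gruk]
RET  -277
CALL unitron.translate[6; week; day]
RET  42


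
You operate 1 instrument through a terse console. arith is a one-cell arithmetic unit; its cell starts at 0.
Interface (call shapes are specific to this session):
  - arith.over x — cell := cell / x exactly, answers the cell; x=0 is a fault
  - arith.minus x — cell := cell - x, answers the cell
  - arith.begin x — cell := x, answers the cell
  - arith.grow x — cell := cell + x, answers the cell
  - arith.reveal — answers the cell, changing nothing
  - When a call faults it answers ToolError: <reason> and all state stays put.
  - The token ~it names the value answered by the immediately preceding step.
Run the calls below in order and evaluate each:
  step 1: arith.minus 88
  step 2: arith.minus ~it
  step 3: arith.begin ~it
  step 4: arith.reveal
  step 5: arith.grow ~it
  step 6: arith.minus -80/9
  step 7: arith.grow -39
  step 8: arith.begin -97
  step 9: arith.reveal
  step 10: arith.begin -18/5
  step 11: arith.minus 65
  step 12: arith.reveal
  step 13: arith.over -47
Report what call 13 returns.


// arith.minus(x: 88) -> -88
// arith.minus(x: ~it) -> 0
// arith.begin(x: ~it) -> 0
// arith.reveal() -> 0
// arith.grow(x: ~it) -> 0
// arith.minus(x: -80/9) -> 80/9
// arith.grow(x: -39) -> -271/9
// arith.begin(x: -97) -> -97
// arith.reveal() -> -97
// arith.begin(x: -18/5) -> -18/5
// arith.minus(x: 65) -> -343/5
// arith.reveal() -> -343/5
// arith.over(x: -47) -> 343/235

Answer: 343/235


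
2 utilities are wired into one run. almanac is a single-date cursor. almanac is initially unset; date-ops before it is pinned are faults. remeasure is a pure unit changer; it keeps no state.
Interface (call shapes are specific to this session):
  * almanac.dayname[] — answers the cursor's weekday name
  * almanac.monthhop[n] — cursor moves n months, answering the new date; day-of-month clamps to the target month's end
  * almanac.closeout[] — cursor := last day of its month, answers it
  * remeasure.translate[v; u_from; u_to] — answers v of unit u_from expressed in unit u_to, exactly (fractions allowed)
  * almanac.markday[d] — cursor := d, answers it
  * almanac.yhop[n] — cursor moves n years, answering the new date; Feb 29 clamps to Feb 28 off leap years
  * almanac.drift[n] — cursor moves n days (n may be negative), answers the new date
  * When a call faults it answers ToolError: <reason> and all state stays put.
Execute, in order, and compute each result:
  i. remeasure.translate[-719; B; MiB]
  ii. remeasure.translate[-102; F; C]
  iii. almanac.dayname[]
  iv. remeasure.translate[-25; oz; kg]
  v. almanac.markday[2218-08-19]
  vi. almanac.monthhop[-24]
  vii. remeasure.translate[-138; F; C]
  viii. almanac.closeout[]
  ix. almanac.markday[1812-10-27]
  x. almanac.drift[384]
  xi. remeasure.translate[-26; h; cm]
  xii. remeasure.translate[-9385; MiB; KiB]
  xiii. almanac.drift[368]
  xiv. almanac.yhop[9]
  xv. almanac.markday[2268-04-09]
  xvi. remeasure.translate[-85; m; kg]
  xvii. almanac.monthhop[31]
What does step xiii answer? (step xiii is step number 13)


Answer: 1814-11-18

Derivation:
I try remeasure.translate passing v=-719, u_from=B, u_to=MiB, and get -719/1048576.
Using remeasure.translate passing v=-102, u_from=F, u_to=C, giving -670/9.
Using almanac.dayname, giving ToolError: no date set.
I call remeasure.translate passing v=-25, u_from=oz, u_to=kg: -45359237/64000000.
Now I run almanac.markday passing d=2218-08-19, — result: 2218-08-19.
I use almanac.monthhop passing n=-24, yielding 2216-08-19.
I run remeasure.translate passing v=-138, u_from=F, u_to=C, and see -850/9.
I use almanac.closeout, and see 2216-08-31.
I run almanac.markday passing d=1812-10-27, and observe 1812-10-27.
Then almanac.drift passing n=384, yielding 1813-11-15.
Then remeasure.translate passing v=-26, u_from=h, u_to=cm, and get ToolError: incompatible units.
Using remeasure.translate passing v=-9385, u_from=MiB, u_to=KiB, giving -9610240.
I use almanac.drift passing n=368, — result: 1814-11-18.
Calling almanac.yhop passing n=9, and see 1823-11-18.
I call almanac.markday passing d=2268-04-09, and get 2268-04-09.
I try remeasure.translate passing v=-85, u_from=m, u_to=kg, → ToolError: incompatible units.
I call almanac.monthhop passing n=31: 2270-11-09.


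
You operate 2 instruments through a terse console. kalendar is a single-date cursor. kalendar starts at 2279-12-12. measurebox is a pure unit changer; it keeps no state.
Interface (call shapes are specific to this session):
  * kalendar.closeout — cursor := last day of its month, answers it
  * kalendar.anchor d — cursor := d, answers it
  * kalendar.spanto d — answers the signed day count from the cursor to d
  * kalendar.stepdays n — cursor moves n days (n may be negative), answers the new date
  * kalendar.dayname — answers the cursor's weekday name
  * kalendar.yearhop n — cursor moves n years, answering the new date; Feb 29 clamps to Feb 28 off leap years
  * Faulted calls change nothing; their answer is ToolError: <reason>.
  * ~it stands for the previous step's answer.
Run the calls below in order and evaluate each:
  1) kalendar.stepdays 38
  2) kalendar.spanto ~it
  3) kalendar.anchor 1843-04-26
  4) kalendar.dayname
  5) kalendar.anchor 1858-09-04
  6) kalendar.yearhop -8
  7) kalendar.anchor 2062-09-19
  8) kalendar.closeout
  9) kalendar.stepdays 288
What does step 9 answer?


Answer: 2063-07-15

Derivation:
>> stepdays(n=38)
<< 2280-01-19
>> spanto(d=~it)
<< 0
>> anchor(d=1843-04-26)
<< 1843-04-26
>> dayname()
<< Wednesday
>> anchor(d=1858-09-04)
<< 1858-09-04
>> yearhop(n=-8)
<< 1850-09-04
>> anchor(d=2062-09-19)
<< 2062-09-19
>> closeout()
<< 2062-09-30
>> stepdays(n=288)
<< 2063-07-15


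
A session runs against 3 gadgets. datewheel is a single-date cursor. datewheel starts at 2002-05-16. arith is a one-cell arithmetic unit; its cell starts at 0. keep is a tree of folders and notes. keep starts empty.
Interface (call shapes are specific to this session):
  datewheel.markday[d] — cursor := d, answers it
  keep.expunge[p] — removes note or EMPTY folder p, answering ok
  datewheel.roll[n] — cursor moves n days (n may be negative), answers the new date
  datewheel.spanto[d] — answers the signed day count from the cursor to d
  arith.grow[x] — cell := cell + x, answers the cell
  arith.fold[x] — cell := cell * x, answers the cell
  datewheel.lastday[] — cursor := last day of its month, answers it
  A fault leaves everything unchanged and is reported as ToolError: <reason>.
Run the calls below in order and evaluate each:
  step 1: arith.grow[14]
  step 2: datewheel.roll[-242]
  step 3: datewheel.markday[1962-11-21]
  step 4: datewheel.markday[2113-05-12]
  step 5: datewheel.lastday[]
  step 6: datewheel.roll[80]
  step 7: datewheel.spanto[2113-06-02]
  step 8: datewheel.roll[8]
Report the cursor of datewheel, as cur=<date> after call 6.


Answer: cur=2113-08-19

Derivation:
-> arith.grow(x=14)
<- 14
-> datewheel.roll(n=-242)
<- 2001-09-16
-> datewheel.markday(d=1962-11-21)
<- 1962-11-21
-> datewheel.markday(d=2113-05-12)
<- 2113-05-12
-> datewheel.lastday()
<- 2113-05-31
-> datewheel.roll(n=80)
<- 2113-08-19
-> datewheel.spanto(d=2113-06-02)
<- -78
-> datewheel.roll(n=8)
<- 2113-08-27


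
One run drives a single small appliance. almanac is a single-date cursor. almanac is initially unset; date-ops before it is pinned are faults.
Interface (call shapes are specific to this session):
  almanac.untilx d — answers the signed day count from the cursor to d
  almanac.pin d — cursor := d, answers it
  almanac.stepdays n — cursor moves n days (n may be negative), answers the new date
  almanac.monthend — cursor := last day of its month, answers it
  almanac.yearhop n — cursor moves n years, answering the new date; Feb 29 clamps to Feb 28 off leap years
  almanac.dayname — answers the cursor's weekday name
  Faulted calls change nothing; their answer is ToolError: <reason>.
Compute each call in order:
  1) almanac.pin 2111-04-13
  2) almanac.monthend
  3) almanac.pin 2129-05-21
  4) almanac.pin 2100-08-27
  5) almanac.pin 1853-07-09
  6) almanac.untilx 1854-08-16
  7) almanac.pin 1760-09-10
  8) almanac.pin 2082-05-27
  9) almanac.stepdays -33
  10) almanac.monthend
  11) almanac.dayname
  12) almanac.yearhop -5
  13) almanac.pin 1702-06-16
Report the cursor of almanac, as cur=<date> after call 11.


Answer: cur=2082-04-30

Derivation:
Step: pin[d→2111-04-13]
Result: 2111-04-13
Step: monthend[]
Result: 2111-04-30
Step: pin[d→2129-05-21]
Result: 2129-05-21
Step: pin[d→2100-08-27]
Result: 2100-08-27
Step: pin[d→1853-07-09]
Result: 1853-07-09
Step: untilx[d→1854-08-16]
Result: 403
Step: pin[d→1760-09-10]
Result: 1760-09-10
Step: pin[d→2082-05-27]
Result: 2082-05-27
Step: stepdays[n→-33]
Result: 2082-04-24
Step: monthend[]
Result: 2082-04-30
Step: dayname[]
Result: Thursday
Step: yearhop[n→-5]
Result: 2077-04-30
Step: pin[d→1702-06-16]
Result: 1702-06-16


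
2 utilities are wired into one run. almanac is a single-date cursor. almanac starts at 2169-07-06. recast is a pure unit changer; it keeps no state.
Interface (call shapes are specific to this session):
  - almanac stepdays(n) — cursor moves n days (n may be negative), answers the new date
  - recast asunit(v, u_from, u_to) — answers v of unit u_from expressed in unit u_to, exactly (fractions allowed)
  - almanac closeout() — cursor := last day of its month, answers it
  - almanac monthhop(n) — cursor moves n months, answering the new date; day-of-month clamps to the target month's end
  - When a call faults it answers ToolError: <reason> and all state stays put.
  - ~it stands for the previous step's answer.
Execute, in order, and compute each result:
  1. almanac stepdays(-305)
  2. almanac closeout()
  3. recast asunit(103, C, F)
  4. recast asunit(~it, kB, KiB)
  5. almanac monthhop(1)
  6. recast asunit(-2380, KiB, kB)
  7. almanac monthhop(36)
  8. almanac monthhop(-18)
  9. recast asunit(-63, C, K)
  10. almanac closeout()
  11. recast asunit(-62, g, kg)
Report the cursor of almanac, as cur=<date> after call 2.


Answer: cur=2168-09-30

Derivation:
Act: almanac stepdays[n: -305]
Obs: 2168-09-04
Act: almanac closeout[]
Obs: 2168-09-30
Act: recast asunit[v: 103; u_from: C; u_to: F]
Obs: 1087/5
Act: recast asunit[v: ~it; u_from: kB; u_to: KiB]
Obs: 27175/128
Act: almanac monthhop[n: 1]
Obs: 2168-10-30
Act: recast asunit[v: -2380; u_from: KiB; u_to: kB]
Obs: -60928/25
Act: almanac monthhop[n: 36]
Obs: 2171-10-30
Act: almanac monthhop[n: -18]
Obs: 2170-04-30
Act: recast asunit[v: -63; u_from: C; u_to: K]
Obs: 4203/20
Act: almanac closeout[]
Obs: 2170-04-30
Act: recast asunit[v: -62; u_from: g; u_to: kg]
Obs: -31/500


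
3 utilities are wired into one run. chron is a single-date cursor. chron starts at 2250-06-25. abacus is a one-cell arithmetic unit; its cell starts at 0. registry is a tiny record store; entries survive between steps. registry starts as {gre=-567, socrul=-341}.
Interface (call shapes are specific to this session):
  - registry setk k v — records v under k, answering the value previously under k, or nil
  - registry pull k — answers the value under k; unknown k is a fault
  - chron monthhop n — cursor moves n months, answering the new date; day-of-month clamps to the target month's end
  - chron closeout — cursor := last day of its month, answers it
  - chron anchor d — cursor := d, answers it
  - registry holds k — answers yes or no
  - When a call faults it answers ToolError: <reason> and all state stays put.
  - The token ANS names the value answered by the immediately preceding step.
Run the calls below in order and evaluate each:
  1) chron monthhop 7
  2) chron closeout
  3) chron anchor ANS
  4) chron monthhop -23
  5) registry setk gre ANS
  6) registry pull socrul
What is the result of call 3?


Answer: 2251-01-31

Derivation:
I call chron monthhop passing n: 7, — result: 2251-01-25.
Next I call chron closeout(), — result: 2251-01-31.
Then chron anchor passing d: ANS, which returns 2251-01-31.
Invoking chron monthhop passing n: -23: 2249-02-28.
I use registry setk passing k: gre, v: ANS, giving -567.
I use registry pull passing k: socrul, giving -341.


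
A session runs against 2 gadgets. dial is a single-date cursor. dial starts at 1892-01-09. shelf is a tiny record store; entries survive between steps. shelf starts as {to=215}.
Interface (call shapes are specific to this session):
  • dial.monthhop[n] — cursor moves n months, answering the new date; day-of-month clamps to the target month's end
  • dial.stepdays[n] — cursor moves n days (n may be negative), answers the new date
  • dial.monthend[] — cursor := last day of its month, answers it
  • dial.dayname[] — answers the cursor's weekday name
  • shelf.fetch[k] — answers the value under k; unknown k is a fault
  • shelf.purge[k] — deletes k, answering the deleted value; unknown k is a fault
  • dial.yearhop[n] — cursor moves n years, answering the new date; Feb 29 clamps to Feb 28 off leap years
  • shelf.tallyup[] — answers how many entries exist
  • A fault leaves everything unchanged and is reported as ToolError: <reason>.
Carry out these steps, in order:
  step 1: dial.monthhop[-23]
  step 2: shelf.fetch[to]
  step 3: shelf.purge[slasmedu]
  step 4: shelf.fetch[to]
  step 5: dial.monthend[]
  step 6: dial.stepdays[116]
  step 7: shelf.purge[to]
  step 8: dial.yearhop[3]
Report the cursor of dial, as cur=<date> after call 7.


Act: dial.monthhop[n=-23]
Obs: 1890-02-09
Act: shelf.fetch[k=to]
Obs: 215
Act: shelf.purge[k=slasmedu]
Obs: ToolError: no such key slasmedu
Act: shelf.fetch[k=to]
Obs: 215
Act: dial.monthend[]
Obs: 1890-02-28
Act: dial.stepdays[n=116]
Obs: 1890-06-24
Act: shelf.purge[k=to]
Obs: 215
Act: dial.yearhop[n=3]
Obs: 1893-06-24

Answer: cur=1890-06-24


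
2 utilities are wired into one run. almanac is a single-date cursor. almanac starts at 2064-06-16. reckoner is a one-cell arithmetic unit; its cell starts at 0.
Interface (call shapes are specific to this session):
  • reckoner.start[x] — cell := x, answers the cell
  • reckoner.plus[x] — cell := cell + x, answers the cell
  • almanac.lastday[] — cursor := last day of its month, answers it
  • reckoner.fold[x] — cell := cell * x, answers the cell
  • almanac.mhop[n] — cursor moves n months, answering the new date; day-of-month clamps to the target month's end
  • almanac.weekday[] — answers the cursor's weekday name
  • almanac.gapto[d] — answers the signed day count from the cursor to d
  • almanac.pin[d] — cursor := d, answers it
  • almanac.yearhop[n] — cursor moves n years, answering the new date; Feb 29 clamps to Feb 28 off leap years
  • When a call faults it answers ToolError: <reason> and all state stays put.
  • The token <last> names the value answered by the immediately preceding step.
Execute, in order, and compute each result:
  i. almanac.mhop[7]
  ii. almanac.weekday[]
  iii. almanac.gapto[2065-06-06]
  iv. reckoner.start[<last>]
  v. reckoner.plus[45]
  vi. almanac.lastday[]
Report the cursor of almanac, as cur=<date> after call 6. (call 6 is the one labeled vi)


Answer: cur=2065-01-31

Derivation:
// almanac.mhop(n: 7) : 2065-01-16
// almanac.weekday() : Friday
// almanac.gapto(d: 2065-06-06) : 141
// reckoner.start(x: <last>) : 141
// reckoner.plus(x: 45) : 186
// almanac.lastday() : 2065-01-31


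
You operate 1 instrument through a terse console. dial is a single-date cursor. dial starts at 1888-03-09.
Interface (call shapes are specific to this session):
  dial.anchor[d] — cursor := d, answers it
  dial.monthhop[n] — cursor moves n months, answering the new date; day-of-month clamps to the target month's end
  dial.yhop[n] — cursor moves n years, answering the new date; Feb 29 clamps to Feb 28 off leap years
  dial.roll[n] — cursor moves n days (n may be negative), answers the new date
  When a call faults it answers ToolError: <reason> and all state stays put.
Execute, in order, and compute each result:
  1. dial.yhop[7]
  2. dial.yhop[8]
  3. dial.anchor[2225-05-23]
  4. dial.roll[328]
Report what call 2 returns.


$ dial.yhop n: 7
[out] 1895-03-09
$ dial.yhop n: 8
[out] 1903-03-09
$ dial.anchor d: 2225-05-23
[out] 2225-05-23
$ dial.roll n: 328
[out] 2226-04-16

Answer: 1903-03-09


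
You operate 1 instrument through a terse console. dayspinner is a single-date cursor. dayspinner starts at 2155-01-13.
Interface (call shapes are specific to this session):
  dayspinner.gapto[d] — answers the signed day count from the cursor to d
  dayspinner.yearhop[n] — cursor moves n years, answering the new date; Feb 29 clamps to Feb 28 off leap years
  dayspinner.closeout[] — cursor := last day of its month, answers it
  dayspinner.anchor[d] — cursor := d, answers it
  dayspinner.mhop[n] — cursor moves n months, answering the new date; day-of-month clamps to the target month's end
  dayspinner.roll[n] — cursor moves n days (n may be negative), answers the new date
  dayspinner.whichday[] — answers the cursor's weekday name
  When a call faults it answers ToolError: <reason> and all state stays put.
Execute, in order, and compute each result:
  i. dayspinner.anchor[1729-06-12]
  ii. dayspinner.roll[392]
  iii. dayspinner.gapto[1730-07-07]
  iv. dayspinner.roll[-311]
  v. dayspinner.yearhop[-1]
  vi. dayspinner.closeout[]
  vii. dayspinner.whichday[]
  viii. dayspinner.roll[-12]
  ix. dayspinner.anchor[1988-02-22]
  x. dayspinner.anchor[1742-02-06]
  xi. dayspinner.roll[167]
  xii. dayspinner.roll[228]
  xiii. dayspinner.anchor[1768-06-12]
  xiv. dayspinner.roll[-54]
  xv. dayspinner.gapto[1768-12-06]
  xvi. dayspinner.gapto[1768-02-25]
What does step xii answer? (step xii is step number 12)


==> anchor(d=1729-06-12)
<== 1729-06-12
==> roll(n=392)
<== 1730-07-09
==> gapto(d=1730-07-07)
<== -2
==> roll(n=-311)
<== 1729-09-01
==> yearhop(n=-1)
<== 1728-09-01
==> closeout()
<== 1728-09-30
==> whichday()
<== Thursday
==> roll(n=-12)
<== 1728-09-18
==> anchor(d=1988-02-22)
<== 1988-02-22
==> anchor(d=1742-02-06)
<== 1742-02-06
==> roll(n=167)
<== 1742-07-23
==> roll(n=228)
<== 1743-03-08
==> anchor(d=1768-06-12)
<== 1768-06-12
==> roll(n=-54)
<== 1768-04-19
==> gapto(d=1768-12-06)
<== 231
==> gapto(d=1768-02-25)
<== -54

Answer: 1743-03-08


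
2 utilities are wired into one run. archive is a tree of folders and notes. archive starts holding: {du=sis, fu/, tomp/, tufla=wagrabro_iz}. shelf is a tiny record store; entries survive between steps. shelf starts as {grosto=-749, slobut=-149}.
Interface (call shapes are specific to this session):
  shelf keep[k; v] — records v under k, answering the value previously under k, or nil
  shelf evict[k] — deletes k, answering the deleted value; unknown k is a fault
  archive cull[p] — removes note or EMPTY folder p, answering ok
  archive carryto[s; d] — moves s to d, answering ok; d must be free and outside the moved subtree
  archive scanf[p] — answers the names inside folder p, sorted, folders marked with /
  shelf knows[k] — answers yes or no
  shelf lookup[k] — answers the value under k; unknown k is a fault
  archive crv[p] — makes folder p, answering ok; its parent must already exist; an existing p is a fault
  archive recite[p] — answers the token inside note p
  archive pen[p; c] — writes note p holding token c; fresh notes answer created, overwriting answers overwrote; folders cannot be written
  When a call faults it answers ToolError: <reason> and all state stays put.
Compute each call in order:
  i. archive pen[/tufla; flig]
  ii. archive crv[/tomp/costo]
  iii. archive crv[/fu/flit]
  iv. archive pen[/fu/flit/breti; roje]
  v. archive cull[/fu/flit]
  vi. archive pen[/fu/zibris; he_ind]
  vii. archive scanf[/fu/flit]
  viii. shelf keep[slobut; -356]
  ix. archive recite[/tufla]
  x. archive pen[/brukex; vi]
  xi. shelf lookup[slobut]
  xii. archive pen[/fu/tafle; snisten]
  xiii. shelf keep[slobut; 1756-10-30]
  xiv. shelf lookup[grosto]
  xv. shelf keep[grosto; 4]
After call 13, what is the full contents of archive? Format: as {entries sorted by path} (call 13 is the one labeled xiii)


Answer: {brukex=vi, du=sis, fu/, fu/flit/, fu/flit/breti=roje, fu/tafle=snisten, fu/zibris=he_ind, tomp/, tomp/costo/, tufla=flig}

Derivation:
% archive pen /tufla flig
:: overwrote
% archive crv /tomp/costo
:: ok
% archive crv /fu/flit
:: ok
% archive pen /fu/flit/breti roje
:: created
% archive cull /fu/flit
:: ToolError: not empty
% archive pen /fu/zibris he_ind
:: created
% archive scanf /fu/flit
:: [breti]
% shelf keep slobut -356
:: -149
% archive recite /tufla
:: flig
% archive pen /brukex vi
:: created
% shelf lookup slobut
:: -356
% archive pen /fu/tafle snisten
:: created
% shelf keep slobut 1756-10-30
:: -356
% shelf lookup grosto
:: -749
% shelf keep grosto 4
:: -749


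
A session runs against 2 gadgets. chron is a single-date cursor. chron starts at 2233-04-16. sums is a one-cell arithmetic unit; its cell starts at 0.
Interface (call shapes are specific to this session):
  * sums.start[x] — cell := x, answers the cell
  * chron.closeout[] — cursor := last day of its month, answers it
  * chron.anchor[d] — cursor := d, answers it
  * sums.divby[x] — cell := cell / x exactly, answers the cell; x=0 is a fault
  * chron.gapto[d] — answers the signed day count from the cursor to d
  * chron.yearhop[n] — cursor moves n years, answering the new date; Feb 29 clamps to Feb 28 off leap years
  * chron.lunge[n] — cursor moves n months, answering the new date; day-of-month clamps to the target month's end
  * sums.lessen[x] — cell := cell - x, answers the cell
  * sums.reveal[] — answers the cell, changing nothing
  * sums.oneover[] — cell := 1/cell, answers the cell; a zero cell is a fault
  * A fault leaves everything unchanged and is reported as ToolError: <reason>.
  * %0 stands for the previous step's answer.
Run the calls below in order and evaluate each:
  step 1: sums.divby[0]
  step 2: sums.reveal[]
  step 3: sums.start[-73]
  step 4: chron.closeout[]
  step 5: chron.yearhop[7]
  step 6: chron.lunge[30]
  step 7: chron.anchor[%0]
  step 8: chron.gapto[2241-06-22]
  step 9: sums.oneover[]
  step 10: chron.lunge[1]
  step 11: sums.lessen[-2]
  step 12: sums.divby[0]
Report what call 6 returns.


Answer: 2242-10-30

Derivation:
>>> sums.divby x=0
[out] ToolError: division by zero
>>> sums.reveal
[out] 0
>>> sums.start x=-73
[out] -73
>>> chron.closeout
[out] 2233-04-30
>>> chron.yearhop n=7
[out] 2240-04-30
>>> chron.lunge n=30
[out] 2242-10-30
>>> chron.anchor d=%0
[out] 2242-10-30
>>> chron.gapto d=2241-06-22
[out] -495
>>> sums.oneover
[out] -1/73
>>> chron.lunge n=1
[out] 2242-11-30
>>> sums.lessen x=-2
[out] 145/73
>>> sums.divby x=0
[out] ToolError: division by zero


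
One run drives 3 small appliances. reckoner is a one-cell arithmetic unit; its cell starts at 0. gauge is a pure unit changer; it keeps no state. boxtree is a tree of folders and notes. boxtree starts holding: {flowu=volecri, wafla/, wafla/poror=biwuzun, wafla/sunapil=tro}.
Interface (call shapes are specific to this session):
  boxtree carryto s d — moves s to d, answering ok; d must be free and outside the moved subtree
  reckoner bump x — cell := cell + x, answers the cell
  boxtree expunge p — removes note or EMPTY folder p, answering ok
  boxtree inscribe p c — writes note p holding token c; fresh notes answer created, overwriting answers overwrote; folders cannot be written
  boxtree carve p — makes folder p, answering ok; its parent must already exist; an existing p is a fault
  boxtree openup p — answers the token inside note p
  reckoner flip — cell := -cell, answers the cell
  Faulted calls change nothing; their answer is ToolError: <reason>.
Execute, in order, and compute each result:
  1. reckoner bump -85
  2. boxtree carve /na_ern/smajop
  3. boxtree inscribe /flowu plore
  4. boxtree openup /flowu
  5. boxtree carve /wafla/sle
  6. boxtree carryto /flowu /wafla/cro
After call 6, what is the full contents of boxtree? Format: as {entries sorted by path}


Answer: {wafla/, wafla/cro=plore, wafla/poror=biwuzun, wafla/sle/, wafla/sunapil=tro}

Derivation:
~$ reckoner bump x→-85
:: -85
~$ boxtree carve p→/na_ern/smajop
:: ToolError: no parent
~$ boxtree inscribe p→/flowu c→plore
:: overwrote
~$ boxtree openup p→/flowu
:: plore
~$ boxtree carve p→/wafla/sle
:: ok
~$ boxtree carryto s→/flowu d→/wafla/cro
:: ok


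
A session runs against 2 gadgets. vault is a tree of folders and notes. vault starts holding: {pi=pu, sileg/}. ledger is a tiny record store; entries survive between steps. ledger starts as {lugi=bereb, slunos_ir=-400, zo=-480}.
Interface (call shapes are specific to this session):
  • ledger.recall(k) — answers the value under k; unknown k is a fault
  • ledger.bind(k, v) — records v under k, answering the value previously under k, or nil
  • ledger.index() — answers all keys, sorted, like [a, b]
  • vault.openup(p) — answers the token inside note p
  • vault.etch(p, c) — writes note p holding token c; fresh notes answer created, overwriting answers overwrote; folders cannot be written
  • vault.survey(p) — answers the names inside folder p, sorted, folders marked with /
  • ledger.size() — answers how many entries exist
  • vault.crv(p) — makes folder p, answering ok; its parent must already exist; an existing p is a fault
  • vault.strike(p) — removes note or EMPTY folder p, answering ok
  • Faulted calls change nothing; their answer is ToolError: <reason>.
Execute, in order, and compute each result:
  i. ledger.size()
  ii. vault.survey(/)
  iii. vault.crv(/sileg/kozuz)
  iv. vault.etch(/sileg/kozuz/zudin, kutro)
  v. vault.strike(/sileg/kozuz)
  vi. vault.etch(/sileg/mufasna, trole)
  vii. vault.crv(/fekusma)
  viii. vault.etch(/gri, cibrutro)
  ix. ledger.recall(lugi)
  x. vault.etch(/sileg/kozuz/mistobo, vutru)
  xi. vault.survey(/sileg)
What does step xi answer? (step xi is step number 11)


Answer: [kozuz/, mufasna]

Derivation:
>>> ledger.size
  3
>>> vault.survey p='/'
  [pi, sileg/]
>>> vault.crv p='/sileg/kozuz'
  ok
>>> vault.etch p='/sileg/kozuz/zudin' c='kutro'
  created
>>> vault.strike p='/sileg/kozuz'
  ToolError: not empty
>>> vault.etch p='/sileg/mufasna' c='trole'
  created
>>> vault.crv p='/fekusma'
  ok
>>> vault.etch p='/gri' c='cibrutro'
  created
>>> ledger.recall k='lugi'
  bereb
>>> vault.etch p='/sileg/kozuz/mistobo' c='vutru'
  created
>>> vault.survey p='/sileg'
  [kozuz/, mufasna]


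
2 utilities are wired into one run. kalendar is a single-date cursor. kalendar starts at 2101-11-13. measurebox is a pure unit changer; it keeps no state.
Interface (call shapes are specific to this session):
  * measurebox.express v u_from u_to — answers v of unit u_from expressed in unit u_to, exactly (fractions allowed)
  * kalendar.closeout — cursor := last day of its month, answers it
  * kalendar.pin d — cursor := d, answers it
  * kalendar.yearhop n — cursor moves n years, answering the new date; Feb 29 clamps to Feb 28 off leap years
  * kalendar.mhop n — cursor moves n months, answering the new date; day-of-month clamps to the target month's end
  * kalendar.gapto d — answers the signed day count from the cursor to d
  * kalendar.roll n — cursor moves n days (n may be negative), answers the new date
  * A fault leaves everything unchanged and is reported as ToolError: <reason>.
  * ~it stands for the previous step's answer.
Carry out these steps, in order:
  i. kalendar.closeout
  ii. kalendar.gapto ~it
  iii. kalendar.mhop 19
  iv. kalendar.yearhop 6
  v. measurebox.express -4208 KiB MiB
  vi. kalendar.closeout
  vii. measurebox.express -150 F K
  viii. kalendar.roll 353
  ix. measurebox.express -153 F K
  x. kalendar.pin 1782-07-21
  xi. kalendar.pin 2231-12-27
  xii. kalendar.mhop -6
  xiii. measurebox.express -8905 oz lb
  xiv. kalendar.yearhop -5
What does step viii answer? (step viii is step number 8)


Answer: 2110-06-18

Derivation:
>>> kalendar.closeout
:: 2101-11-30
>>> kalendar.gapto d='~it'
:: 0
>>> kalendar.mhop n='19'
:: 2103-06-30
>>> kalendar.yearhop n='6'
:: 2109-06-30
>>> measurebox.express v='-4208' u_from='KiB' u_to='MiB'
:: -263/64
>>> kalendar.closeout
:: 2109-06-30
>>> measurebox.express v='-150' u_from='F' u_to='K'
:: 30967/180
>>> kalendar.roll n='353'
:: 2110-06-18
>>> measurebox.express v='-153' u_from='F' u_to='K'
:: 30667/180
>>> kalendar.pin d='1782-07-21'
:: 1782-07-21
>>> kalendar.pin d='2231-12-27'
:: 2231-12-27
>>> kalendar.mhop n='-6'
:: 2231-06-27
>>> measurebox.express v='-8905' u_from='oz' u_to='lb'
:: -8905/16
>>> kalendar.yearhop n='-5'
:: 2226-06-27
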